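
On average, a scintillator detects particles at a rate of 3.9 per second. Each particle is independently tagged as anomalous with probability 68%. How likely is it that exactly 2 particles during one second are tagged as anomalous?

Thinning: the particles that are tagged as anomalous themselves form a Poisson process with rate 0.68 × 3.9 = 2.652 per second.
So μ = 2.652.
P(N = 2) = e^(−2.652) · 2.652^2/2! ≈ 0.2480.

0.2480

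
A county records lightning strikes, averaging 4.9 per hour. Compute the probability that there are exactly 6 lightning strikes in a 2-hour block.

0.0682

Over the interval, μ = 4.9 × 2 = 9.8 (a 2-hour block = 2 hours).
P(N = 6) = e^(−μ) μ^6/6! = e^(−9.8) · 9.8^6/720 ≈ 0.0682.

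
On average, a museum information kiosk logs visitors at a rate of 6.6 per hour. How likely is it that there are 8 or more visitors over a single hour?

With mean μ = 6.6 per hour,
P(N ≥ 8) = 1 − P(N ≤ 7) = 1 − Σ_{j=0}^{7} e^(−μ) μ^j/j! ≈ 0.3419.

0.3419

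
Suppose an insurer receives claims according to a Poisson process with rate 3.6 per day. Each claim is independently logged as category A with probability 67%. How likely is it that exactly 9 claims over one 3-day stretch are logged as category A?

Thinning: the claims that are logged as category A themselves form a Poisson process with rate 0.67 × 3.6 = 2.412 per day.
Over the interval, μ = 2.412 × 3 = 7.236 (a 3-day stretch = 3 days).
P(N = 9) = e^(−7.236) · 7.236^9/9! ≈ 0.1079.

0.1079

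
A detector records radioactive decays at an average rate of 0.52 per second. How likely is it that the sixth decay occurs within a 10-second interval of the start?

Over the interval, μ = 0.52 × 10 = 5.2 (a 10-second interval = 10 seconds).
The sixth arrival falls in the interval iff at least 6 events occur there: P(S_6 ≤ t) = P(N ≥ 6) = 1 − P(N ≤ 5) ≈ 0.4191.

0.4191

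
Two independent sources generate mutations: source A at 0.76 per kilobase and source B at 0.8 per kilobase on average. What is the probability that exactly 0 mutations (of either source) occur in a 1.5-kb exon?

Independent Poisson processes superpose: combined rate λ = 0.76 + 0.8 = 1.56 per kilobase.
Over the interval, μ = 1.56 × 1.5 = 2.34 (a 1.5-kb exon = 1.5 kilobases).
P(N = 0) = e^(−2.34) · 2.34^0/0! ≈ 0.0963.

0.0963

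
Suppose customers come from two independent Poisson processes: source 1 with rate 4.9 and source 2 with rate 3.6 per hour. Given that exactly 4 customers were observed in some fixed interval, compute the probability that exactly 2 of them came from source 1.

0.3577

Given the total, each event is independently from source 1 with probability p = λ_1/(λ_1+λ_2) = 4.9/8.5 ≈ 0.5765.
So K ~ Binomial(4, 4.9/8.5): P(K = 2) = C(4,2) · (4.9/8.5)^2 · (3.6/8.5)^2 ≈ 0.3577.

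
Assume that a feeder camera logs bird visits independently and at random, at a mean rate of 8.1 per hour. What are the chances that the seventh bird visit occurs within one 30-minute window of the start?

Over the interval, μ = 8.1 × 0.5 = 4.05 (a 30-minute window = 0.5 hours).
The seventh arrival falls in the interval iff at least 7 events occur there: P(S_7 ≤ t) = P(N ≥ 7) = 1 − P(N ≤ 6) ≈ 0.1159.

0.1159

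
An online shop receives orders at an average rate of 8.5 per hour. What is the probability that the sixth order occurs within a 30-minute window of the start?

Over the interval, μ = 8.5 × 0.5 = 4.25 (a 30-minute window = 0.5 hours).
The sixth arrival falls in the interval iff at least 6 events occur there: P(S_6 ≤ t) = P(N ≥ 6) = 1 − P(N ≤ 5) ≈ 0.2551.

0.2551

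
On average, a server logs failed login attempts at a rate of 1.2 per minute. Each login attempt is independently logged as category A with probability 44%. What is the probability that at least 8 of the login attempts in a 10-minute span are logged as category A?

Thinning: the login attempts that are logged as category A themselves form a Poisson process with rate 0.44 × 1.2 = 0.528 per minute.
Over the interval, μ = 0.528 × 10 = 5.28 (a 10-minute span = 10 minutes).
P(N ≥ 8) = 1 − P(N ≤ 7) ≈ 0.1642.

0.1642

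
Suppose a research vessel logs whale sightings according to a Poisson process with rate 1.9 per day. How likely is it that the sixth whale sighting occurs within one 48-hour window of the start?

0.1844

Over the interval, μ = 1.9 × 2 = 3.8 (a 48-hour window = 2 days).
The sixth arrival falls in the interval iff at least 6 events occur there: P(S_6 ≤ t) = P(N ≥ 6) = 1 − P(N ≤ 5) ≈ 0.1844.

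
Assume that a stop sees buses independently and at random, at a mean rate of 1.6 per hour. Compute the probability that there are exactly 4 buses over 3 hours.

0.1820

Over the interval, μ = 1.6 × 3 = 4.8 (3 hours).
P(N = 4) = e^(−μ) μ^4/4! = e^(−4.8) · 4.8^4/24 ≈ 0.1820.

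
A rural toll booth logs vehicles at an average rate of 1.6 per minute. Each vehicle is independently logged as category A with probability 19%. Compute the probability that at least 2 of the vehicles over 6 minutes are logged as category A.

0.5443

Thinning: the vehicles that are logged as category A themselves form a Poisson process with rate 0.19 × 1.6 = 0.304 per minute.
Over the interval, μ = 0.304 × 6 = 1.824 (6 minutes).
P(N ≥ 2) = 1 − P(N ≤ 1) ≈ 0.5443.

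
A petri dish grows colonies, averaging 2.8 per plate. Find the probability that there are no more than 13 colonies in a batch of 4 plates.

0.7624

Over the interval, μ = 2.8 × 4 = 11.2 (a batch of 4 plates = 4 plates).
P(N ≤ 13) = Σ_{j=0}^{13} e^(−μ) μ^j/j! ≈ 0.7624.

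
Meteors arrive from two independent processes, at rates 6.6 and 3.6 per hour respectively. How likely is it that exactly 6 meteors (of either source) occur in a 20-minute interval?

Independent Poisson processes superpose: combined rate λ = 6.6 + 3.6 = 10.2 per hour.
Over the interval, μ = 10.2 × 1/3 = 3.4 (a 20-minute interval = 1/3 hours).
P(N = 6) = e^(−3.4) · 3.4^6/6! ≈ 0.0716.

0.0716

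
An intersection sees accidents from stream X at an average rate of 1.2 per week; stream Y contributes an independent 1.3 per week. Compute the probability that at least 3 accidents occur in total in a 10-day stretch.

Independent Poisson processes superpose: combined rate λ = 1.2 + 1.3 = 2.5 per week.
Over the interval, μ = 2.5 × 10/7 ≈ 3.57143 (a 10-day stretch = 10/7 weeks).
P(N ≥ 3) = 1 − P(N ≤ 2) ≈ 0.6922.

0.6922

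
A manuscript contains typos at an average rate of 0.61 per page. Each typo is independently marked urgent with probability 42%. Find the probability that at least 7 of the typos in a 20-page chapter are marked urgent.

0.2562

Thinning: the typos that are marked urgent themselves form a Poisson process with rate 0.42 × 0.61 = 0.2562 per page.
Over the interval, μ = 0.2562 × 20 = 5.124 (a 20-page chapter = 20 pages).
P(N ≥ 7) = 1 − P(N ≤ 6) ≈ 0.2562.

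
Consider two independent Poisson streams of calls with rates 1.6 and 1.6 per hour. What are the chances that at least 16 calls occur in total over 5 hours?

Independent Poisson processes superpose: combined rate λ = 1.6 + 1.6 = 3.2 per hour.
Over the interval, μ = 3.2 × 5 = 16 (5 hours).
P(N ≥ 16) = 1 − P(N ≤ 15) ≈ 0.5333.

0.5333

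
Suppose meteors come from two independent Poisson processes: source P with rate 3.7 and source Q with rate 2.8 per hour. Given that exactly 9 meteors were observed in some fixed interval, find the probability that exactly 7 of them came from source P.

Given the total, each event is independently from source P with probability p = λ_P/(λ_P+λ_Q) = 3.7/6.5 ≈ 0.5692.
So K ~ Binomial(9, 3.7/6.5): P(K = 7) = C(9,7) · (3.7/6.5)^7 · (2.8/6.5)^2 ≈ 0.1294.

0.1294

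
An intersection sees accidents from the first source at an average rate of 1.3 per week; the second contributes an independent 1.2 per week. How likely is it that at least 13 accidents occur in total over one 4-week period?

0.2084

Independent Poisson processes superpose: combined rate λ = 1.3 + 1.2 = 2.5 per week.
Over the interval, μ = 2.5 × 4 = 10 (a 4-week period = 4 weeks).
P(N ≥ 13) = 1 − P(N ≤ 12) ≈ 0.2084.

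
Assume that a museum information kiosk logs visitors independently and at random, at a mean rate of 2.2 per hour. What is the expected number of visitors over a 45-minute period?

E[N] = λt = 2.2 × 0.75 = 1.65 (a 45-minute period = 0.75 hours).

1.65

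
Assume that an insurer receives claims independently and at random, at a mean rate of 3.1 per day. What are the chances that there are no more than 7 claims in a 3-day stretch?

0.2900

Over the interval, μ = 3.1 × 3 = 9.3 (a 3-day stretch = 3 days).
P(N ≤ 7) = Σ_{j=0}^{7} e^(−μ) μ^j/j! ≈ 0.2900.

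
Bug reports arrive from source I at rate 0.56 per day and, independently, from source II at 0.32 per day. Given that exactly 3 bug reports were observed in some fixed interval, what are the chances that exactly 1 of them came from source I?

0.2524

Given the total, each event is independently from source I with probability p = λ_I/(λ_I+λ_II) = 0.56/0.88 ≈ 0.6364.
So K ~ Binomial(3, 0.56/0.88): P(K = 1) = C(3,1) · (0.56/0.88)^1 · (0.32/0.88)^2 ≈ 0.2524.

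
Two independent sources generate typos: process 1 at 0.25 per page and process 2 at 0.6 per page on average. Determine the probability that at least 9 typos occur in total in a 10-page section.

0.4769

Independent Poisson processes superpose: combined rate λ = 0.25 + 0.6 = 0.85 per page.
Over the interval, μ = 0.85 × 10 = 8.5 (a 10-page section = 10 pages).
P(N ≥ 9) = 1 − P(N ≤ 8) ≈ 0.4769.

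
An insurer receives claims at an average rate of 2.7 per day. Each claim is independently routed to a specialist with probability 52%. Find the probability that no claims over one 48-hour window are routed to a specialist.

0.0603

Thinning: the claims that are routed to a specialist themselves form a Poisson process with rate 0.52 × 2.7 = 1.404 per day.
Over the interval, μ = 1.404 × 2 = 2.808 (a 48-hour window = 2 days).
P(N = 0) = e^(−2.808) · 2.808^0/0! ≈ 0.0603.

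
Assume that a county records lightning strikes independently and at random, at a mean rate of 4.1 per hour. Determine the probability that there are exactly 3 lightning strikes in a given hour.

0.1904

With mean μ = 4.1 per hour,
P(N = 3) = e^(−μ) μ^3/3! = e^(−4.1) · 4.1^3/6 ≈ 0.1904.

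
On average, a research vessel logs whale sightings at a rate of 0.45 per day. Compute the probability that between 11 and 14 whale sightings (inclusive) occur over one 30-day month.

Over the interval, μ = 0.45 × 30 = 13.5 (a 30-day month = 30 days).
P(11 ≤ N ≤ 14) = Σ_{j=11}^{14} e^(−13.5) · 13.5^j/j! ≈ 0.4120.

0.4120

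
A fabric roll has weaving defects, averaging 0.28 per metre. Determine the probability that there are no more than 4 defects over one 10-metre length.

Over the interval, μ = 0.28 × 10 = 2.8 (a 10-metre length = 10 metres).
P(N ≤ 4) = Σ_{j=0}^{4} e^(−μ) μ^j/j! ≈ 0.8477.

0.8477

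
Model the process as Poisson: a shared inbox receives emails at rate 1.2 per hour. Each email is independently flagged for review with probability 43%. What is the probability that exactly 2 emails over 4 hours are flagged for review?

0.2704

Thinning: the emails that are flagged for review themselves form a Poisson process with rate 0.43 × 1.2 = 0.516 per hour.
Over the interval, μ = 0.516 × 4 = 2.064 (4 hours).
P(N = 2) = e^(−2.064) · 2.064^2/2! ≈ 0.2704.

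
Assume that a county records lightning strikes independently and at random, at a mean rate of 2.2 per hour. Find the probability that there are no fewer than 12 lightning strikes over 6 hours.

Over the interval, μ = 2.2 × 6 = 13.2 (6 hours).
P(N ≥ 12) = 1 − P(N ≤ 11) = 1 − Σ_{j=0}^{11} e^(−μ) μ^j/j! ≈ 0.6668.

0.6668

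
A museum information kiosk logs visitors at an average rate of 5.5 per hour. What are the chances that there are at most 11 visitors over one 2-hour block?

0.5793

Over the interval, μ = 5.5 × 2 = 11 (a 2-hour block = 2 hours).
P(N ≤ 11) = Σ_{j=0}^{11} e^(−μ) μ^j/j! ≈ 0.5793.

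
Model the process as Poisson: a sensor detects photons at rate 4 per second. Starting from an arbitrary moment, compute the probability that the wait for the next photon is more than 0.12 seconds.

The wait for the next event is exponential with rate λ = 4 per second.
P(T > 0.12) = e^(−λt) = e^(−4 × 0.12) = e^(−0.48) ≈ 0.6188.

0.6188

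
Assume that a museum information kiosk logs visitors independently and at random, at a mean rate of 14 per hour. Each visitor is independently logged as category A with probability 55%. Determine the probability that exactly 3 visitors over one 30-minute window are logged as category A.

Thinning: the visitors that are logged as category A themselves form a Poisson process with rate 0.55 × 14 = 7.7 per hour.
Over the interval, μ = 7.7 × 0.5 = 3.85 (a 30-minute window = 0.5 hours).
P(N = 3) = e^(−3.85) · 3.85^3/3! ≈ 0.2024.

0.2024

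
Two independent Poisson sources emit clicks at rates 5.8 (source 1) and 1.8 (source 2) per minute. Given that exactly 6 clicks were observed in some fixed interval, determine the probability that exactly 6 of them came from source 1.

0.1976

Given the total, each event is independently from source 1 with probability p = λ_1/(λ_1+λ_2) = 5.8/7.6 ≈ 0.7632.
So K ~ Binomial(6, 5.8/7.6): P(K = 6) = C(6,6) · (5.8/7.6)^6 · (1.8/7.6)^0 ≈ 0.1976.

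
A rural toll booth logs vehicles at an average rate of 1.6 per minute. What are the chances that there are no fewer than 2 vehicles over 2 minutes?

0.8288

Over the interval, μ = 1.6 × 2 = 3.2 (2 minutes).
P(N ≥ 2) = 1 − P(N ≤ 1) = 1 − Σ_{j=0}^{1} e^(−μ) μ^j/j! ≈ 0.8288.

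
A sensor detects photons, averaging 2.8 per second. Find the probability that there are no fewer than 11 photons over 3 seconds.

0.2257

Over the interval, μ = 2.8 × 3 = 8.4 (3 seconds).
P(N ≥ 11) = 1 − P(N ≤ 10) = 1 − Σ_{j=0}^{10} e^(−μ) μ^j/j! ≈ 0.2257.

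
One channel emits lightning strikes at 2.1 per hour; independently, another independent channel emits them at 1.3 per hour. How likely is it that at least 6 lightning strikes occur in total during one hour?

Independent Poisson processes superpose: combined rate λ = 2.1 + 1.3 = 3.4 per hour.
So μ = 3.4.
P(N ≥ 6) = 1 − P(N ≤ 5) ≈ 0.1295.

0.1295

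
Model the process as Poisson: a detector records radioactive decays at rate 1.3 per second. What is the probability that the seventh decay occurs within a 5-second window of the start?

Over the interval, μ = 1.3 × 5 = 6.5 (a 5-second window = 5 seconds).
The seventh arrival falls in the interval iff at least 7 events occur there: P(S_7 ≤ t) = P(N ≥ 7) = 1 − P(N ≤ 6) ≈ 0.4735.

0.4735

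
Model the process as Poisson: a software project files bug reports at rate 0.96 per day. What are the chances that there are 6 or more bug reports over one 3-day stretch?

Over the interval, μ = 0.96 × 3 = 2.88 (a 3-day stretch = 3 days).
P(N ≥ 6) = 1 − P(N ≤ 5) = 1 − Σ_{j=0}^{5} e^(−μ) μ^j/j! ≈ 0.0723.

0.0723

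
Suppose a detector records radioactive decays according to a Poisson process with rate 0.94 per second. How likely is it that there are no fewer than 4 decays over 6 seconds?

Over the interval, μ = 0.94 × 6 = 5.64 (6 seconds).
P(N ≥ 4) = 1 − P(N ≤ 3) = 1 − Σ_{j=0}^{3} e^(−μ) μ^j/j! ≈ 0.8137.

0.8137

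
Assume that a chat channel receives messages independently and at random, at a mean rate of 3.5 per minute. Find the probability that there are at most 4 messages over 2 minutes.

0.1730

Over the interval, μ = 3.5 × 2 = 7 (2 minutes).
P(N ≤ 4) = Σ_{j=0}^{4} e^(−μ) μ^j/j! ≈ 0.1730.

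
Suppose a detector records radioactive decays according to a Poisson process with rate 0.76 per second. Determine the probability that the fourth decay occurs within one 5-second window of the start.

0.5265

Over the interval, μ = 0.76 × 5 = 3.8 (a 5-second window = 5 seconds).
The fourth arrival falls in the interval iff at least 4 events occur there: P(S_4 ≤ t) = P(N ≥ 4) = 1 − P(N ≤ 3) ≈ 0.5265.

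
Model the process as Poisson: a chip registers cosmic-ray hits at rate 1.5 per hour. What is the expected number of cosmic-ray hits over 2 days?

E[N] = λt = 1.5 × 48 = 72 (2 days = 48 hours).

72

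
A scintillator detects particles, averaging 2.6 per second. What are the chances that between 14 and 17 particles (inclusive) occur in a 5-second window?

Over the interval, μ = 2.6 × 5 = 13 (a 5-second window = 5 seconds).
P(14 ≤ N ≤ 17) = Σ_{j=14}^{17} e^(−13) · 13^j/j! ≈ 0.3174.

0.3174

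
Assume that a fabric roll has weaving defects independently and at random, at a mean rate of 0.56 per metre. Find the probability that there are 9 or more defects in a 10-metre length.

Over the interval, μ = 0.56 × 10 = 5.6 (a 10-metre length = 10 metres).
P(N ≥ 9) = 1 − P(N ≤ 8) = 1 − Σ_{j=0}^{8} e^(−μ) μ^j/j! ≈ 0.1143.

0.1143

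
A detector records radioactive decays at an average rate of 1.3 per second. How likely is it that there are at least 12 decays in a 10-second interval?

Over the interval, μ = 1.3 × 10 = 13 (a 10-second interval = 10 seconds).
P(N ≥ 12) = 1 − P(N ≤ 11) = 1 − Σ_{j=0}^{11} e^(−μ) μ^j/j! ≈ 0.6468.

0.6468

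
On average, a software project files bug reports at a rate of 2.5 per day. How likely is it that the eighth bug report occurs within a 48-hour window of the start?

0.1334

Over the interval, μ = 2.5 × 2 = 5 (a 48-hour window = 2 days).
The eighth arrival falls in the interval iff at least 8 events occur there: P(S_8 ≤ t) = P(N ≥ 8) = 1 − P(N ≤ 7) ≈ 0.1334.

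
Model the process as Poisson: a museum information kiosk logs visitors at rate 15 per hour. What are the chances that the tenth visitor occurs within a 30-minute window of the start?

Over the interval, μ = 15 × 0.5 = 7.5 (a 30-minute window = 0.5 hours).
The tenth arrival falls in the interval iff at least 10 events occur there: P(S_10 ≤ t) = P(N ≥ 10) = 1 − P(N ≤ 9) ≈ 0.2236.

0.2236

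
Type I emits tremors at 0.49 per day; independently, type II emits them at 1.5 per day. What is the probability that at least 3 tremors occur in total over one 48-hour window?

0.7590

Independent Poisson processes superpose: combined rate λ = 0.49 + 1.5 = 1.99 per day.
Over the interval, μ = 1.99 × 2 = 3.98 (a 48-hour window = 2 days).
P(N ≥ 3) = 1 − P(N ≤ 2) ≈ 0.7590.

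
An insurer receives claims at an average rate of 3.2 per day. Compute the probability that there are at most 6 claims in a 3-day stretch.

Over the interval, μ = 3.2 × 3 = 9.6 (a 3-day stretch = 3 days).
P(N ≤ 6) = Σ_{j=0}^{6} e^(−μ) μ^j/j! ≈ 0.1574.

0.1574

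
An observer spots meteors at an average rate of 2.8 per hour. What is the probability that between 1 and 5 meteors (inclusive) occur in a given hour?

0.8741

With mean μ = 2.8 per hour,
P(1 ≤ N ≤ 5) = Σ_{j=1}^{5} e^(−2.8) · 2.8^j/j! ≈ 0.8741.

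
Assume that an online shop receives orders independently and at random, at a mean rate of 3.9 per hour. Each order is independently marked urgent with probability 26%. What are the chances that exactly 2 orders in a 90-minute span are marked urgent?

Thinning: the orders that are marked urgent themselves form a Poisson process with rate 0.26 × 3.9 = 1.014 per hour.
Over the interval, μ = 1.014 × 1.5 = 1.521 (a 90-minute span = 1.5 hours).
P(N = 2) = e^(−1.521) · 1.521^2/2! ≈ 0.2527.

0.2527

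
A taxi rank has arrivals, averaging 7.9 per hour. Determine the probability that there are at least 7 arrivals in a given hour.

0.6743

With mean μ = 7.9 per hour,
P(N ≥ 7) = 1 − P(N ≤ 6) = 1 − Σ_{j=0}^{6} e^(−μ) μ^j/j! ≈ 0.6743.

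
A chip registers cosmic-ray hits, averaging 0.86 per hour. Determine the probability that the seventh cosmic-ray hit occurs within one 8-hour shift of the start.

0.5323

Over the interval, μ = 0.86 × 8 = 6.88 (an 8-hour shift = 8 hours).
The seventh arrival falls in the interval iff at least 7 events occur there: P(S_7 ≤ t) = P(N ≥ 7) = 1 − P(N ≤ 6) ≈ 0.5323.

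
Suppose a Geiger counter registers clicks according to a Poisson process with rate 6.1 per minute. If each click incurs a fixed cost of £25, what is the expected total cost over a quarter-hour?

£2287.5

E[N] = 6.1 × 15 = 91.5 (a quarter-hour = 15 minutes); E[cost] = 91.5 × £25 = £2287.5.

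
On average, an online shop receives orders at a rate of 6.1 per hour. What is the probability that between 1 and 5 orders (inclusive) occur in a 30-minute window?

Over the interval, μ = 6.1 × 0.5 = 3.05 (a 30-minute window = 0.5 hours).
P(1 ≤ N ≤ 5) = Σ_{j=1}^{5} e^(−3.05) · 3.05^j/j! ≈ 0.8636.

0.8636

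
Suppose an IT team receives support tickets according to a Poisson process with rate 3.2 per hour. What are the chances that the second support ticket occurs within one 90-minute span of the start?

0.9523

Over the interval, μ = 3.2 × 1.5 = 4.8 (a 90-minute span = 1.5 hours).
The second arrival falls in the interval iff at least 2 events occur there: P(S_2 ≤ t) = P(N ≥ 2) = 1 − P(N ≤ 1) ≈ 0.9523.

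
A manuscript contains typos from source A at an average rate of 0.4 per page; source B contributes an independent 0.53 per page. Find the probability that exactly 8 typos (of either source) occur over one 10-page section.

0.1269

Independent Poisson processes superpose: combined rate λ = 0.4 + 0.53 = 0.93 per page.
Over the interval, μ = 0.93 × 10 = 9.3 (a 10-page section = 10 pages).
P(N = 8) = e^(−9.3) · 9.3^8/8! ≈ 0.1269.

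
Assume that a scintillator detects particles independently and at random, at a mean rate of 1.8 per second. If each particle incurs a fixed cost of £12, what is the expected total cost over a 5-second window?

E[N] = 1.8 × 5 = 9 (a 5-second window = 5 seconds); E[cost] = 9 × £12 = £108.

£108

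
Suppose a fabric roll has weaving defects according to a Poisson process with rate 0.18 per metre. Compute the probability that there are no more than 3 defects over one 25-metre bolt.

Over the interval, μ = 0.18 × 25 = 4.5 (a 25-metre bolt = 25 metres).
P(N ≤ 3) = Σ_{j=0}^{3} e^(−μ) μ^j/j! ≈ 0.3423.

0.3423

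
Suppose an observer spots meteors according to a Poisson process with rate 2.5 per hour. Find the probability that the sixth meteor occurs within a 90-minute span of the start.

0.1771

Over the interval, μ = 2.5 × 1.5 = 3.75 (a 90-minute span = 1.5 hours).
The sixth arrival falls in the interval iff at least 6 events occur there: P(S_6 ≤ t) = P(N ≥ 6) = 1 − P(N ≤ 5) ≈ 0.1771.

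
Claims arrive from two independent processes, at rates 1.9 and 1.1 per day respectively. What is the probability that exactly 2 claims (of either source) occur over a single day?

0.2240

Independent Poisson processes superpose: combined rate λ = 1.9 + 1.1 = 3 per day.
So μ = 3.
P(N = 2) = e^(−3) · 3^2/2! ≈ 0.2240.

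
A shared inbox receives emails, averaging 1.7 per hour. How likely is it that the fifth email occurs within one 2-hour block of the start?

0.2558

Over the interval, μ = 1.7 × 2 = 3.4 (a 2-hour block = 2 hours).
The fifth arrival falls in the interval iff at least 5 events occur there: P(S_5 ≤ t) = P(N ≥ 5) = 1 − P(N ≤ 4) ≈ 0.2558.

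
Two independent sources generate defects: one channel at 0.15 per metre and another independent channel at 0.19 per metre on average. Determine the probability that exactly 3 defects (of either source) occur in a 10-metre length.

Independent Poisson processes superpose: combined rate λ = 0.15 + 0.19 = 0.34 per metre.
Over the interval, μ = 0.34 × 10 = 3.4 (a 10-metre length = 10 metres).
P(N = 3) = e^(−3.4) · 3.4^3/3! ≈ 0.2186.

0.2186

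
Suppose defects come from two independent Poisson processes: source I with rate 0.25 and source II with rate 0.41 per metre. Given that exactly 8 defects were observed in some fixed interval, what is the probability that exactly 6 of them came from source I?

0.0319

Given the total, each event is independently from source I with probability p = λ_I/(λ_I+λ_II) = 0.25/0.66 ≈ 0.3788.
So K ~ Binomial(8, 0.25/0.66): P(K = 6) = C(8,6) · (0.25/0.66)^6 · (0.41/0.66)^2 ≈ 0.0319.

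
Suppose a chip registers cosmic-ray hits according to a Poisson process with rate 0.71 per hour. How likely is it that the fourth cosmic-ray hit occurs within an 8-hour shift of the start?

Over the interval, μ = 0.71 × 8 = 5.68 (an 8-hour shift = 8 hours).
The fourth arrival falls in the interval iff at least 4 events occur there: P(S_4 ≤ t) = P(N ≥ 4) = 1 − P(N ≤ 3) ≈ 0.8179.

0.8179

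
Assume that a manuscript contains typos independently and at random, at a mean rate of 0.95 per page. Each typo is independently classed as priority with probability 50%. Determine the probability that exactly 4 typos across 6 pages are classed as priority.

Thinning: the typos that are classed as priority themselves form a Poisson process with rate 0.5 × 0.95 = 0.475 per page.
Over the interval, μ = 0.475 × 6 = 2.85 (6 pages).
P(N = 4) = e^(−2.85) · 2.85^4/4! ≈ 0.1590.

0.1590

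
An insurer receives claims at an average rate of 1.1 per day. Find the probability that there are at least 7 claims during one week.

0.6486

Over the interval, μ = 1.1 × 7 = 7.7 (a week = 7 days).
P(N ≥ 7) = 1 − P(N ≤ 6) = 1 − Σ_{j=0}^{6} e^(−μ) μ^j/j! ≈ 0.6486.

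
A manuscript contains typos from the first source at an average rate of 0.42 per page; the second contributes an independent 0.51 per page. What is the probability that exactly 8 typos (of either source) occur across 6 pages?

Independent Poisson processes superpose: combined rate λ = 0.42 + 0.51 = 0.93 per page.
Over the interval, μ = 0.93 × 6 = 5.58 (6 pages).
P(N = 8) = e^(−5.58) · 5.58^8/8! ≈ 0.0879.

0.0879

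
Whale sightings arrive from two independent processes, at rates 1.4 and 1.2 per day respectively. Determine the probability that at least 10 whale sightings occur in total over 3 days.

0.2589

Independent Poisson processes superpose: combined rate λ = 1.4 + 1.2 = 2.6 per day.
Over the interval, μ = 2.6 × 3 = 7.8 (3 days).
P(N ≥ 10) = 1 − P(N ≤ 9) ≈ 0.2589.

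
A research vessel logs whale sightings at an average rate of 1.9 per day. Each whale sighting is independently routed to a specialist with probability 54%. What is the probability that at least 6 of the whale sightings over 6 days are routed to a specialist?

0.5790

Thinning: the whale sightings that are routed to a specialist themselves form a Poisson process with rate 0.54 × 1.9 = 1.026 per day.
Over the interval, μ = 1.026 × 6 = 6.156 (6 days).
P(N ≥ 6) = 1 − P(N ≤ 5) ≈ 0.5790.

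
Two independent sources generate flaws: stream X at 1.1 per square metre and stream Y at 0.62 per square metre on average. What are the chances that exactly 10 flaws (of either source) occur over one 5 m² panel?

Independent Poisson processes superpose: combined rate λ = 1.1 + 0.62 = 1.72 per square metre.
Over the interval, μ = 1.72 × 5 = 8.6 (a 5 m² panel = 5 square metres).
P(N = 10) = e^(−8.6) · 8.6^10/10! ≈ 0.1123.

0.1123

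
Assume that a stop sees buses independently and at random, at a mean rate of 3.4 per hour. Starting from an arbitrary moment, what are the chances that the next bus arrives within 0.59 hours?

0.8655

Inter-arrival times are exponential with rate λ = 3.4 per hour.
P(T ≤ 0.59) = 1 − e^(−λt) = 1 − e^(−3.4 × 0.59) = 1 − e^(−2.006) ≈ 0.8655.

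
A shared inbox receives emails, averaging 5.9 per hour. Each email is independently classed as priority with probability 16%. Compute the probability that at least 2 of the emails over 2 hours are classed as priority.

Thinning: the emails that are classed as priority themselves form a Poisson process with rate 0.16 × 5.9 = 0.944 per hour.
Over the interval, μ = 0.944 × 2 = 1.888 (2 hours).
P(N ≥ 2) = 1 − P(N ≤ 1) ≈ 0.5628.

0.5628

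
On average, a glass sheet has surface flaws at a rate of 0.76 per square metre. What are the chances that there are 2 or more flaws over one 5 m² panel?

Over the interval, μ = 0.76 × 5 = 3.8 (a 5 m² panel = 5 square metres).
P(N ≥ 2) = 1 − P(N ≤ 1) = 1 − Σ_{j=0}^{1} e^(−μ) μ^j/j! ≈ 0.8926.

0.8926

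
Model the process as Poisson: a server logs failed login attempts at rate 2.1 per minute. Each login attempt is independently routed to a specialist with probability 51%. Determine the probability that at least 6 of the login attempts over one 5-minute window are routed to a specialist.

Thinning: the login attempts that are routed to a specialist themselves form a Poisson process with rate 0.51 × 2.1 = 1.071 per minute.
Over the interval, μ = 1.071 × 5 = 5.355 (a 5-minute window = 5 minutes).
P(N ≥ 6) = 1 − P(N ≤ 5) ≈ 0.4461.

0.4461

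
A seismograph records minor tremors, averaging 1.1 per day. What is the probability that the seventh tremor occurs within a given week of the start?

Over the interval, μ = 1.1 × 7 = 7.7 (a week = 7 days).
The seventh arrival falls in the interval iff at least 7 events occur there: P(S_7 ≤ t) = P(N ≥ 7) = 1 − P(N ≤ 6) ≈ 0.6486.

0.6486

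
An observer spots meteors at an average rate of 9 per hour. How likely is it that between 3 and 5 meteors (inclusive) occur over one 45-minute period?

Over the interval, μ = 9 × 0.75 = 6.75 (a 45-minute period = 0.75 hours).
P(3 ≤ N ≤ 5) = Σ_{j=3}^{5} e^(−6.75) · 6.75^j/j! ≈ 0.2980.

0.2980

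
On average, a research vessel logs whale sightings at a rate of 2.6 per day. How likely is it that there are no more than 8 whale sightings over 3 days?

Over the interval, μ = 2.6 × 3 = 7.8 (3 days).
P(N ≤ 8) = Σ_{j=0}^{8} e^(−μ) μ^j/j! ≈ 0.6204.

0.6204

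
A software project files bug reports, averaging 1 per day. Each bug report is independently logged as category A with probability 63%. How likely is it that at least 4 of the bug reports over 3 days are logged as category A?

0.1236

Thinning: the bug reports that are logged as category A themselves form a Poisson process with rate 0.63 × 1 = 0.63 per day.
Over the interval, μ = 0.63 × 3 = 1.89 (3 days).
P(N ≥ 4) = 1 − P(N ≤ 3) ≈ 0.1236.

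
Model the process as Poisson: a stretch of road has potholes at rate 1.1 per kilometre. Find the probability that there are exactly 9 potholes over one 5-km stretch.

0.0519

Over the interval, μ = 1.1 × 5 = 5.5 (a 5-km stretch = 5 kilometres).
P(N = 9) = e^(−μ) μ^9/9! = e^(−5.5) · 5.5^9/362880 ≈ 0.0519.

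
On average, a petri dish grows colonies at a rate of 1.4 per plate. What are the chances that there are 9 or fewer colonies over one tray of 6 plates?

Over the interval, μ = 1.4 × 6 = 8.4 (a tray of 6 plates = 6 plates).
P(N ≤ 9) = Σ_{j=0}^{9} e^(−μ) μ^j/j! ≈ 0.6659.

0.6659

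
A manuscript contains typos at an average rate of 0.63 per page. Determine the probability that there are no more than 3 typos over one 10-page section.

Over the interval, μ = 0.63 × 10 = 6.3 (a 10-page section = 10 pages).
P(N ≤ 3) = Σ_{j=0}^{3} e^(−μ) μ^j/j! ≈ 0.1264.

0.1264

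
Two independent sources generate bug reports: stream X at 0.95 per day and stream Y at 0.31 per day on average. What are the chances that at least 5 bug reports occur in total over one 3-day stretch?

0.3283

Independent Poisson processes superpose: combined rate λ = 0.95 + 0.31 = 1.26 per day.
Over the interval, μ = 1.26 × 3 = 3.78 (a 3-day stretch = 3 days).
P(N ≥ 5) = 1 − P(N ≤ 4) ≈ 0.3283.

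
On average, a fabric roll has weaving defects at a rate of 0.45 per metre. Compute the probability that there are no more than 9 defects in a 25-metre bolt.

0.3140

Over the interval, μ = 0.45 × 25 = 11.25 (a 25-metre bolt = 25 metres).
P(N ≤ 9) = Σ_{j=0}^{9} e^(−μ) μ^j/j! ≈ 0.3140.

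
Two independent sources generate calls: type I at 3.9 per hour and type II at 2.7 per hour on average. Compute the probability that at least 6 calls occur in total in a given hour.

0.6453

Independent Poisson processes superpose: combined rate λ = 3.9 + 2.7 = 6.6 per hour.
So μ = 6.6.
P(N ≥ 6) = 1 − P(N ≤ 5) ≈ 0.6453.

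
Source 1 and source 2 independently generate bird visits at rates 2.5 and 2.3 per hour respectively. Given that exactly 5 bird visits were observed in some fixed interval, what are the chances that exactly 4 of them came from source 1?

Given the total, each event is independently from source 1 with probability p = λ_1/(λ_1+λ_2) = 2.5/4.8 ≈ 0.5208.
So K ~ Binomial(5, 2.5/4.8): P(K = 4) = C(5,4) · (2.5/4.8)^4 · (2.3/4.8)^1 ≈ 0.1763.

0.1763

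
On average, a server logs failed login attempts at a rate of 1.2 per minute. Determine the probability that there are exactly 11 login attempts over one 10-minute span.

Over the interval, μ = 1.2 × 10 = 12 (a 10-minute span = 10 minutes).
P(N = 11) = e^(−μ) μ^11/11! = e^(−12) · 12^11/39916800 ≈ 0.1144.

0.1144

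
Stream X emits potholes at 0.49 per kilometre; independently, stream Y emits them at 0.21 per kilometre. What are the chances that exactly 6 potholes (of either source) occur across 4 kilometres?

0.0407

Independent Poisson processes superpose: combined rate λ = 0.49 + 0.21 = 0.7 per kilometre.
Over the interval, μ = 0.7 × 4 = 2.8 (4 kilometres).
P(N = 6) = e^(−2.8) · 2.8^6/6! ≈ 0.0407.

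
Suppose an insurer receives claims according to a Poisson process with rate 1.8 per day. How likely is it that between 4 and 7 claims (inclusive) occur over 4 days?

0.4970

Over the interval, μ = 1.8 × 4 = 7.2 (4 days).
P(4 ≤ N ≤ 7) = Σ_{j=4}^{7} e^(−7.2) · 7.2^j/j! ≈ 0.4970.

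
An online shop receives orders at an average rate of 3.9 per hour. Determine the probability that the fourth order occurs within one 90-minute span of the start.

0.8349

Over the interval, μ = 3.9 × 1.5 = 5.85 (a 90-minute span = 1.5 hours).
The fourth arrival falls in the interval iff at least 4 events occur there: P(S_4 ≤ t) = P(N ≥ 4) = 1 − P(N ≤ 3) ≈ 0.8349.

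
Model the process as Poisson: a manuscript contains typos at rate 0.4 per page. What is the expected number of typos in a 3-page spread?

E[N] = λt = 0.4 × 3 = 1.2 (a 3-page spread = 3 pages).

1.2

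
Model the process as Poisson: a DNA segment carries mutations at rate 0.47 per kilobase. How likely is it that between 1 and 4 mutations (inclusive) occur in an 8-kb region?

0.6523

Over the interval, μ = 0.47 × 8 = 3.76 (an 8-kb region = 8 kilobases).
P(1 ≤ N ≤ 4) = Σ_{j=1}^{4} e^(−3.76) · 3.76^j/j! ≈ 0.6523.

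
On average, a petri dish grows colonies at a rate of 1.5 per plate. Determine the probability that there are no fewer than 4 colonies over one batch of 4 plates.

0.8488

Over the interval, μ = 1.5 × 4 = 6 (a batch of 4 plates = 4 plates).
P(N ≥ 4) = 1 − P(N ≤ 3) = 1 − Σ_{j=0}^{3} e^(−μ) μ^j/j! ≈ 0.8488.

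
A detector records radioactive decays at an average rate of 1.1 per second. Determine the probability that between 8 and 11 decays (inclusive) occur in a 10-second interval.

0.4361

Over the interval, μ = 1.1 × 10 = 11 (a 10-second interval = 10 seconds).
P(8 ≤ N ≤ 11) = Σ_{j=8}^{11} e^(−11) · 11^j/j! ≈ 0.4361.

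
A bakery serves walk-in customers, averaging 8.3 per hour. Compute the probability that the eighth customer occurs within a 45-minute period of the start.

Over the interval, μ = 8.3 × 0.75 = 6.225 (a 45-minute period = 0.75 hours).
The eighth arrival falls in the interval iff at least 8 events occur there: P(S_8 ≤ t) = P(N ≥ 8) = 1 − P(N ≤ 7) ≈ 0.2875.

0.2875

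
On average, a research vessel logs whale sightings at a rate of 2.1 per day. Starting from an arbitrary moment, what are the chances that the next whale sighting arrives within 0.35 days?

Inter-arrival times are exponential with rate λ = 2.1 per day.
P(T ≤ 0.35) = 1 − e^(−λt) = 1 − e^(−2.1 × 0.35) = 1 − e^(−0.735) ≈ 0.5205.

0.5205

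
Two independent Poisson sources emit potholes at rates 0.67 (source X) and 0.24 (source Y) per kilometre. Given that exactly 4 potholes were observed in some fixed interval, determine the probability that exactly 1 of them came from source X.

0.0540

Given the total, each event is independently from source X with probability p = λ_X/(λ_X+λ_Y) = 0.67/0.91 ≈ 0.7363.
So K ~ Binomial(4, 0.67/0.91): P(K = 1) = C(4,1) · (0.67/0.91)^1 · (0.24/0.91)^3 ≈ 0.0540.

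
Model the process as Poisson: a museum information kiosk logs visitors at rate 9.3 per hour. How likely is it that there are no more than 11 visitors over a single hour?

0.7730

With mean μ = 9.3 per hour,
P(N ≤ 11) = Σ_{j=0}^{11} e^(−μ) μ^j/j! ≈ 0.7730.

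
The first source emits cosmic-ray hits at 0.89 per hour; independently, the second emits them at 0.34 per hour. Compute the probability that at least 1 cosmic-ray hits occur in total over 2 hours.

0.9146

Independent Poisson processes superpose: combined rate λ = 0.89 + 0.34 = 1.23 per hour.
Over the interval, μ = 1.23 × 2 = 2.46 (2 hours).
P(N ≥ 1) = 1 − P(N ≤ 0) ≈ 0.9146.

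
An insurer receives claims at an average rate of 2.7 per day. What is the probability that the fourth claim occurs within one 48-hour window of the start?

0.7867

Over the interval, μ = 2.7 × 2 = 5.4 (a 48-hour window = 2 days).
The fourth arrival falls in the interval iff at least 4 events occur there: P(S_4 ≤ t) = P(N ≥ 4) = 1 − P(N ≤ 3) ≈ 0.7867.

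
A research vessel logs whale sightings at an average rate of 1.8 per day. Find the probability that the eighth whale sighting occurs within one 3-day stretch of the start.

0.1783

Over the interval, μ = 1.8 × 3 = 5.4 (a 3-day stretch = 3 days).
The eighth arrival falls in the interval iff at least 8 events occur there: P(S_8 ≤ t) = P(N ≥ 8) = 1 − P(N ≤ 7) ≈ 0.1783.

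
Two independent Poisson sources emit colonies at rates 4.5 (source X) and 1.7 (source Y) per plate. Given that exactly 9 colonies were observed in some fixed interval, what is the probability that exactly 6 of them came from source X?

0.2531

Given the total, each event is independently from source X with probability p = λ_X/(λ_X+λ_Y) = 4.5/6.2 ≈ 0.7258.
So K ~ Binomial(9, 4.5/6.2): P(K = 6) = C(9,6) · (4.5/6.2)^6 · (1.7/6.2)^3 ≈ 0.2531.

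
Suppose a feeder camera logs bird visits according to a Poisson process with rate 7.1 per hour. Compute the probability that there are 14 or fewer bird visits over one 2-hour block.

0.5492

Over the interval, μ = 7.1 × 2 = 14.2 (a 2-hour block = 2 hours).
P(N ≤ 14) = Σ_{j=0}^{14} e^(−μ) μ^j/j! ≈ 0.5492.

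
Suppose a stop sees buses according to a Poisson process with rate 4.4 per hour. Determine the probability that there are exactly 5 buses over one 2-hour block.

0.0663

Over the interval, μ = 4.4 × 2 = 8.8 (a 2-hour block = 2 hours).
P(N = 5) = e^(−μ) μ^5/5! = e^(−8.8) · 8.8^5/120 ≈ 0.0663.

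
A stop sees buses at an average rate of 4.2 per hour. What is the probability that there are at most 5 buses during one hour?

0.7531

With mean μ = 4.2 per hour,
P(N ≤ 5) = Σ_{j=0}^{5} e^(−μ) μ^j/j! ≈ 0.7531.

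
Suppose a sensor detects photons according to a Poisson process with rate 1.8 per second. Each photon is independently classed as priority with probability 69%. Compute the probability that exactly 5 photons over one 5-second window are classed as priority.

0.1546

Thinning: the photons that are classed as priority themselves form a Poisson process with rate 0.69 × 1.8 = 1.242 per second.
Over the interval, μ = 1.242 × 5 = 6.21 (a 5-second window = 5 seconds).
P(N = 5) = e^(−6.21) · 6.21^5/5! ≈ 0.1546.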